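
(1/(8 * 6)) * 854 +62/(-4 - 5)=785/72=10.90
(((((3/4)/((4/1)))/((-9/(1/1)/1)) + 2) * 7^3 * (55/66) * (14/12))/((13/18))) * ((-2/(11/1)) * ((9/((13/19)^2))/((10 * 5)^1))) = -63.89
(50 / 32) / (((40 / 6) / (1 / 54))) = 5 / 1152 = 0.00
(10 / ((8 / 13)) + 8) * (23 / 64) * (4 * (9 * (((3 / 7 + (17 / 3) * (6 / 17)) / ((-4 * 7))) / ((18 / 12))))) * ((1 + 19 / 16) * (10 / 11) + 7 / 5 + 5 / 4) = -232227021 / 2759680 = -84.15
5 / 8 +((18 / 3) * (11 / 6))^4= 117133 / 8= 14641.62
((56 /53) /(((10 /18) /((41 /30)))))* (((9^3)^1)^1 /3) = 836892 /1325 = 631.62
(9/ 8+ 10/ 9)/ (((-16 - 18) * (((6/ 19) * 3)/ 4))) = -3059/ 11016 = -0.28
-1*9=-9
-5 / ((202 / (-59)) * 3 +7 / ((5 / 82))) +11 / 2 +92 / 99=6.38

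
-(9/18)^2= -1/4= -0.25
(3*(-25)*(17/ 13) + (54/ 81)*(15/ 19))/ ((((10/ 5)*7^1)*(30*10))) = -4819/ 207480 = -0.02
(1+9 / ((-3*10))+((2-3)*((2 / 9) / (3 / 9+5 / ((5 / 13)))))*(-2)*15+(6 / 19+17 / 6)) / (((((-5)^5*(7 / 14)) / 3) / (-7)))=17353 / 296875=0.06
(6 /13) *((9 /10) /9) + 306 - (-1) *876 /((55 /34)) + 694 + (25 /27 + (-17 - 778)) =2886095 /3861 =747.50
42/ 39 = 14/ 13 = 1.08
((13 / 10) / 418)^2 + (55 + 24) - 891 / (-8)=3326308319 / 17472400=190.38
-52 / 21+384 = 8012 / 21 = 381.52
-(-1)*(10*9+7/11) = 997/11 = 90.64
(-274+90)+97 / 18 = -3215 / 18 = -178.61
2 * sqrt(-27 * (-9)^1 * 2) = 18 * sqrt(6) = 44.09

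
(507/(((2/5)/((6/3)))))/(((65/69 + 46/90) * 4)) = 2623725/6016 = 436.12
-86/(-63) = 86/63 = 1.37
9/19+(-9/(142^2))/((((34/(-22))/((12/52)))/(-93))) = 39581397/84668636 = 0.47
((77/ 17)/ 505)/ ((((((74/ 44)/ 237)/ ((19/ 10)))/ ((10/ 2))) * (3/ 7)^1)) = 28.02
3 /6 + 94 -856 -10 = -1543 /2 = -771.50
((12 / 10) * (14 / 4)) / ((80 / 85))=357 / 80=4.46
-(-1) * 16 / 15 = 16 / 15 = 1.07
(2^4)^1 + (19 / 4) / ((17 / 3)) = 1145 / 68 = 16.84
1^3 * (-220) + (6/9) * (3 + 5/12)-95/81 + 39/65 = -176819/810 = -218.30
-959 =-959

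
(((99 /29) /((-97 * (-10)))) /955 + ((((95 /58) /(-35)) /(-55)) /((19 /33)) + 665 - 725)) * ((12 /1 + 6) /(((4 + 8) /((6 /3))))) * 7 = -16923996603 /13432075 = -1259.97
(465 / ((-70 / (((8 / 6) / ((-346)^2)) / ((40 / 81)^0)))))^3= -29791 / 73563219143252216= -0.00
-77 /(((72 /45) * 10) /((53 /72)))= -4081 /1152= -3.54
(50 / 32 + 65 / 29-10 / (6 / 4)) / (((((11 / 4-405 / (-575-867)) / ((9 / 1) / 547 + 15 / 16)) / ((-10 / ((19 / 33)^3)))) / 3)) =4310323591907025 / 30433873116704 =141.63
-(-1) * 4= 4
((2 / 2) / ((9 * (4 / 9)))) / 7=1 / 28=0.04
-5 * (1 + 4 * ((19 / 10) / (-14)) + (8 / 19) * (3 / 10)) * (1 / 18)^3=-0.00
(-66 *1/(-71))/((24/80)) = 220/71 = 3.10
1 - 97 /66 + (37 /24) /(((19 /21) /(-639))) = -5463889 /5016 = -1089.29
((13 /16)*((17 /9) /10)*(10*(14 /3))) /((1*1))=1547 /216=7.16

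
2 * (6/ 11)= 12/ 11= 1.09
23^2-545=-16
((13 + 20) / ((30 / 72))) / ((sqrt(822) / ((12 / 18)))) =44 * sqrt(822) / 685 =1.84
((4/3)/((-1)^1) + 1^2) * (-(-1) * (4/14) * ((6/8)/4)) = -1/56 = -0.02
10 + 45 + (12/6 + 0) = 57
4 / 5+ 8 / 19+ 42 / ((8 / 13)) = 26399 / 380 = 69.47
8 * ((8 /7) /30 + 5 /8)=557 /105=5.30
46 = 46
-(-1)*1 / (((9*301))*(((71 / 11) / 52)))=572 / 192339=0.00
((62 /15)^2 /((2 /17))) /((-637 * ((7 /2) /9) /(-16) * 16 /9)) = 588132 /111475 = 5.28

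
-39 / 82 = -0.48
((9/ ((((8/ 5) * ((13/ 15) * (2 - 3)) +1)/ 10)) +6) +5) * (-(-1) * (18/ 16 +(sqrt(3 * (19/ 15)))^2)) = -1092.16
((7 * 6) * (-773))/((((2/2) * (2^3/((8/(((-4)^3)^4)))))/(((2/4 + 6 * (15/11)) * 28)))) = -21703521/46137344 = -0.47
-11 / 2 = -5.50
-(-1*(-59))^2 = -3481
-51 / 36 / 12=-17 / 144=-0.12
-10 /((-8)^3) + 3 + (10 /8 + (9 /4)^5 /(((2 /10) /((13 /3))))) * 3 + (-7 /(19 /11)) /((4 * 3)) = 3754.66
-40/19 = -2.11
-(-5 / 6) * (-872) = -2180 / 3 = -726.67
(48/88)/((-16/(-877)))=2631/88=29.90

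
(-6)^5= -7776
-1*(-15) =15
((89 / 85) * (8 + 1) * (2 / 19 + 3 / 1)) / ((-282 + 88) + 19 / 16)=-756144 / 4982275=-0.15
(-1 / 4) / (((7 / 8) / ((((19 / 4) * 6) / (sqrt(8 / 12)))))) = -57 * sqrt(6) / 14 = -9.97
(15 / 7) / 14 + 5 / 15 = 143 / 294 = 0.49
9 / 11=0.82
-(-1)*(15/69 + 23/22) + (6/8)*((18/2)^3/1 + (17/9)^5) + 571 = 5662265006/4979799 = 1137.05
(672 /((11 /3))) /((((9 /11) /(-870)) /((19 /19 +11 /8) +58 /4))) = -3288600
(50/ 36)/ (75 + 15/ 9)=5/ 276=0.02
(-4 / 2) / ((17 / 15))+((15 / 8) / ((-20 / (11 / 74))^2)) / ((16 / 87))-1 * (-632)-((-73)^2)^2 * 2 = -54141331788058323 / 953262080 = -56795851.76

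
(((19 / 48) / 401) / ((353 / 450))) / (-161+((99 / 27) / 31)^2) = -12324825 / 1576750940032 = -0.00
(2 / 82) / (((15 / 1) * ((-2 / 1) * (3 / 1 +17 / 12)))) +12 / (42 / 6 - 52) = -8698 / 32595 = -0.27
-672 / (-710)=336 / 355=0.95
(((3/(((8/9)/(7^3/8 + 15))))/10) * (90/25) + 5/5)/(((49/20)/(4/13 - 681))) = -1009750541/50960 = -19814.57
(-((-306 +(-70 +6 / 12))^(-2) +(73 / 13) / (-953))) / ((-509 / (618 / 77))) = -25413715506 / 273857496990077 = -0.00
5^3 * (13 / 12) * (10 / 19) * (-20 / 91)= -6250 / 399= -15.66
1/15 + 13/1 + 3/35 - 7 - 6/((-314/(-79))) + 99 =1708552/16485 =103.64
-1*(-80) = 80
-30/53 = -0.57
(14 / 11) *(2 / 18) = 14 / 99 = 0.14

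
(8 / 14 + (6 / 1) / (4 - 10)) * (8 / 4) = -6 / 7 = -0.86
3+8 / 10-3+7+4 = 59 / 5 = 11.80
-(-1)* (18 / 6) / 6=1 / 2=0.50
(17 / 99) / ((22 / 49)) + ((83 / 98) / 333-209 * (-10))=4127166266 / 1974357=2090.39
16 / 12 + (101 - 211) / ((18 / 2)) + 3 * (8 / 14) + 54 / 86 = -23153 / 2709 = -8.55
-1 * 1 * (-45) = 45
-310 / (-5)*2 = 124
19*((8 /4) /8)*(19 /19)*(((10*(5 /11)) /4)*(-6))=-1425 /44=-32.39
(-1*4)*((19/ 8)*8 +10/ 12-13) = -82/ 3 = -27.33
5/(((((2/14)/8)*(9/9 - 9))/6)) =-210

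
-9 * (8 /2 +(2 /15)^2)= -904 /25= -36.16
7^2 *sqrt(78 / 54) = 49 *sqrt(13) / 3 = 58.89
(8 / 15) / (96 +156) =0.00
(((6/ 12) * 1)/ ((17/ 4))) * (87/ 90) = 29/ 255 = 0.11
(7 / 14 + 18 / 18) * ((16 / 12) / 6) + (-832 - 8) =-2519 / 3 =-839.67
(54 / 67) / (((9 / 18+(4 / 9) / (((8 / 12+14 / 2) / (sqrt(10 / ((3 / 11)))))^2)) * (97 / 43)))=7370028 / 16033033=0.46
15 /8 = 1.88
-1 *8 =-8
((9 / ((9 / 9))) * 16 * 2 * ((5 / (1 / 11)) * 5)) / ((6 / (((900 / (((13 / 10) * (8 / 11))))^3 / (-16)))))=-1563470068359375 / 2197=-711638629203.17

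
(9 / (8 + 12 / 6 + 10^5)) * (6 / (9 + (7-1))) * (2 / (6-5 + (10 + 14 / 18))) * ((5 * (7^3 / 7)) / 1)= 3969 / 2650265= 0.00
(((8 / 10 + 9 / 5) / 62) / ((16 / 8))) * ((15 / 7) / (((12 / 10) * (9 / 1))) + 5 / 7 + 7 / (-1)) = -9971 / 78120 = -0.13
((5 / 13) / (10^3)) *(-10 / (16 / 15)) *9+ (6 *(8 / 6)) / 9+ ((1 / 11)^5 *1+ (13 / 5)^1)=20841486299 / 6029749440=3.46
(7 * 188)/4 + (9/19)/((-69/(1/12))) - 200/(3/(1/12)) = 5088419/15732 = 323.44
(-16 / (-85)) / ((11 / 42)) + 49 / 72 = 1.40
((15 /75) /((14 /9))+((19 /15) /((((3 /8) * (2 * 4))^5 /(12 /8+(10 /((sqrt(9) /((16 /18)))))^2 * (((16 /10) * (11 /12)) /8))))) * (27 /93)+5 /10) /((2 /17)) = 4138436497 /768817980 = 5.38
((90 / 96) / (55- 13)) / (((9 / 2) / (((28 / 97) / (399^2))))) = 5 / 555929892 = 0.00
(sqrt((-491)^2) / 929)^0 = 1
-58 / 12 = -29 / 6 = -4.83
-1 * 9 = -9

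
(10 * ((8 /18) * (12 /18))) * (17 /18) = 680 /243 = 2.80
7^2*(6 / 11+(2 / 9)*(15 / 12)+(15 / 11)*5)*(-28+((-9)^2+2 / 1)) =370685 / 18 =20593.61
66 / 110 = 3 / 5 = 0.60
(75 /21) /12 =25 /84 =0.30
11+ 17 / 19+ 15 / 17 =4127 / 323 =12.78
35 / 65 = 7 / 13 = 0.54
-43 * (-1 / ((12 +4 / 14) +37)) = 301 / 345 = 0.87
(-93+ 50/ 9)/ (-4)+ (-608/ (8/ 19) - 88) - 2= -54437/ 36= -1512.14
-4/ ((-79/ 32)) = 128/ 79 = 1.62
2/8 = 1/4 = 0.25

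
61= 61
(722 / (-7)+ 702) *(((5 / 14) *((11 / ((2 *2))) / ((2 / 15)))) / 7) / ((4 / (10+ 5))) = 1621125 / 686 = 2363.16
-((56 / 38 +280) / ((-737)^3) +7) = -53241963201 / 7605995507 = -7.00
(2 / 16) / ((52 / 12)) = 3 / 104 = 0.03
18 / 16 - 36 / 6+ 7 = 2.12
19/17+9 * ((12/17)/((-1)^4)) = 127/17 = 7.47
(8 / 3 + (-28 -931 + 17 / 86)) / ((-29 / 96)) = 3946928 / 1247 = 3165.14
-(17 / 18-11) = 181 / 18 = 10.06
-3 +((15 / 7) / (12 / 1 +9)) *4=-127 / 49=-2.59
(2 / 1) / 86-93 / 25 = -3974 / 1075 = -3.70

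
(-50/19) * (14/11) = -700/209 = -3.35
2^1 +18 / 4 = 13 / 2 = 6.50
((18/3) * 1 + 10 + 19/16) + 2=307/16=19.19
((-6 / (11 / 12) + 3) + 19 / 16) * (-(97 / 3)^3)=378759295 / 4752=79705.24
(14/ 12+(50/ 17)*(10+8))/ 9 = 6.01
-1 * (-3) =3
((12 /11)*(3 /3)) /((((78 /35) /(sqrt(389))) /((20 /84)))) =50*sqrt(389) /429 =2.30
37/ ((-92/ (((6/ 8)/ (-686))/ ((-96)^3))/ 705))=-8695/ 24816648192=-0.00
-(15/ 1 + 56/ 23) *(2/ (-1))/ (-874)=-401/ 10051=-0.04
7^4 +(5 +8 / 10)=12034 / 5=2406.80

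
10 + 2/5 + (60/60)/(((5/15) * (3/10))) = 102/5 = 20.40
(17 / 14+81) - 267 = -2587 / 14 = -184.79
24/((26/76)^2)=34656/169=205.07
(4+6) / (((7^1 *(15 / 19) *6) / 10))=190 / 63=3.02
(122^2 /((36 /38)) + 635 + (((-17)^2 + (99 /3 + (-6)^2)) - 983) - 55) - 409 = 137312 /9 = 15256.89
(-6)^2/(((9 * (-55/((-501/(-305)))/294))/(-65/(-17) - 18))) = 141991416/285175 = 497.91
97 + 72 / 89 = 8705 / 89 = 97.81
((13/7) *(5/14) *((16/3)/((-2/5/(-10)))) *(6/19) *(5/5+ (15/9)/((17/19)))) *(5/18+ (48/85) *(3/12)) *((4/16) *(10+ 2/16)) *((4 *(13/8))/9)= 197700425/3228708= 61.23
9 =9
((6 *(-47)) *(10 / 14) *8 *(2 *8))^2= 32573030400 / 49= 664755722.45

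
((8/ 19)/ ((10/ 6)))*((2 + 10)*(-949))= -273312/ 95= -2876.97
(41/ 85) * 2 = 82/ 85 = 0.96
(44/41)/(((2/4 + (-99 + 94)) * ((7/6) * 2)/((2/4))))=-44/861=-0.05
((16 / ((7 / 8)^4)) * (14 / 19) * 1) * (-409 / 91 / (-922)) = 26804224 / 273394667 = 0.10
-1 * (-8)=8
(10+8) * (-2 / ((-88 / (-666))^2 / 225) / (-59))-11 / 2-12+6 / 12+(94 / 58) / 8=12996092367 / 1656248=7846.71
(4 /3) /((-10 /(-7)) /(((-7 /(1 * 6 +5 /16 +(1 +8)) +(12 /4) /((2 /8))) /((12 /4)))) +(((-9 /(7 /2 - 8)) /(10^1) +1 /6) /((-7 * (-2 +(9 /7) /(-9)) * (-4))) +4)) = 242400 /793589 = 0.31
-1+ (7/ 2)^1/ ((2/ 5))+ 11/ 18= 301/ 36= 8.36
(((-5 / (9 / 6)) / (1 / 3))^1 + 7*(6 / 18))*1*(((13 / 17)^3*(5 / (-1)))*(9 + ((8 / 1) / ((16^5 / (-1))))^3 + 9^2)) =51203563373398169756945 / 33189277453906870272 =1542.77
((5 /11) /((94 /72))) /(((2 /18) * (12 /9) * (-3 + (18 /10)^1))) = -2025 /1034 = -1.96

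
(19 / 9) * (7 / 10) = 133 / 90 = 1.48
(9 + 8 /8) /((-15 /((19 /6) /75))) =-19 /675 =-0.03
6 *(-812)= -4872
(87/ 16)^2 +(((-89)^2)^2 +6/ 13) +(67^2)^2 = 275869208669/ 3328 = 82893392.03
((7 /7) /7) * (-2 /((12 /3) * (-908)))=1 /12712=0.00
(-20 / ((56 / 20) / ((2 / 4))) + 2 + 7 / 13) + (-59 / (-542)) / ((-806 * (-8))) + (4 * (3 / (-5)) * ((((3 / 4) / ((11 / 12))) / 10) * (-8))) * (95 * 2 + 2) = 2022168934503 / 6727520800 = 300.58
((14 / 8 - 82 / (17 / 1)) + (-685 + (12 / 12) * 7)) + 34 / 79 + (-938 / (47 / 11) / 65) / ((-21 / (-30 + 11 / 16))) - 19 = -704.36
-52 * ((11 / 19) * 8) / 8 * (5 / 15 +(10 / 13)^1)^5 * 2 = -12936742984 / 131866137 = -98.11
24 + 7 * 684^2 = 3275016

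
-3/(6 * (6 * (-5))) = 0.02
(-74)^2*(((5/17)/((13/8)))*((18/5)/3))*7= 1839936/221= 8325.50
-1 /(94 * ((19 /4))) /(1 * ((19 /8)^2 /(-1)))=128 /322373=0.00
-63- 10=-73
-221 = -221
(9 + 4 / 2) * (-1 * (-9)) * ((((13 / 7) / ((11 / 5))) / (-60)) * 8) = -78 / 7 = -11.14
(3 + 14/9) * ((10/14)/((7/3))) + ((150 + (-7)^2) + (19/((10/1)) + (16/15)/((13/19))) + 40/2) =1425947/6370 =223.85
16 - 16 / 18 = 15.11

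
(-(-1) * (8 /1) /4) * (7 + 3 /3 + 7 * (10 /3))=188 /3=62.67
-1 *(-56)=56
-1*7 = -7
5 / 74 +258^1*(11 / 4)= 26254 / 37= 709.57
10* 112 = 1120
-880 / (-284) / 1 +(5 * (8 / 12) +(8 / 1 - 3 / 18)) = 6077 / 426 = 14.27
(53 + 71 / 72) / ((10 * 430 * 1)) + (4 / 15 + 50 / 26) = 8863811 / 4024800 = 2.20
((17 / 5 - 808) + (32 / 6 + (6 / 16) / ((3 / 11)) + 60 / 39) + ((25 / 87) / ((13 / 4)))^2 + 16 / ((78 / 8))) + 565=-11753154449 / 51166440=-229.70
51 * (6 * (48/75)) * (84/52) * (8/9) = 91392/325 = 281.21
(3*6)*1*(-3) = -54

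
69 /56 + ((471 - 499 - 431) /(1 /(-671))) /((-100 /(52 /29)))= -224165967 /40600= -5521.33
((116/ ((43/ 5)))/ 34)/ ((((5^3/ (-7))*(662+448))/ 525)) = -1421/ 135235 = -0.01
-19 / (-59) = 19 / 59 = 0.32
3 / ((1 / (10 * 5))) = 150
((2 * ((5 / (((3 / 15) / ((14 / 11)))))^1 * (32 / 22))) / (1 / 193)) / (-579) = -11200 / 363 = -30.85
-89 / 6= -14.83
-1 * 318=-318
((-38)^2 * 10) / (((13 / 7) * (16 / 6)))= 37905 / 13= 2915.77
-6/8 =-3/4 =-0.75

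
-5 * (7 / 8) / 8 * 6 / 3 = -35 / 32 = -1.09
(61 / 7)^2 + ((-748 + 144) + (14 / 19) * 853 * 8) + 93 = 4276222 / 931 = 4593.15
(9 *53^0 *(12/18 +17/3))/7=57/7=8.14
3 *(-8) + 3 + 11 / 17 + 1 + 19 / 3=-664 / 51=-13.02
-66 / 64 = -33 / 32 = -1.03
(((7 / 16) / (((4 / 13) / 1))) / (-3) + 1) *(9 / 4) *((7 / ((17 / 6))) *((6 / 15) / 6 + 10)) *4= 320271 / 2720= 117.75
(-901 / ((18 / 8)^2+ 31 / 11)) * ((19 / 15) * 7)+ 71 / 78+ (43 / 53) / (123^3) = -947957036635619 / 935960274990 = -1012.82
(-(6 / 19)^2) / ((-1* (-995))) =-36 / 359195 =-0.00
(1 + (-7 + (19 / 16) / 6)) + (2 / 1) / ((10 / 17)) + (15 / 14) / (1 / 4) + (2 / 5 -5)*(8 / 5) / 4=733 / 16800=0.04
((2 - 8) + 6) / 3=0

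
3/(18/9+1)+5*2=11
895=895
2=2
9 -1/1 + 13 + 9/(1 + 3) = 93/4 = 23.25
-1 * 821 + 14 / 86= -820.84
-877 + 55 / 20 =-874.25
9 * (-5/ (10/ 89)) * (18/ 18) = -801/ 2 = -400.50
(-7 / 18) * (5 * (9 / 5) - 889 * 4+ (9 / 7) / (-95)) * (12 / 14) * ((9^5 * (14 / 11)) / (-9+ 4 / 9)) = -835695932616 / 80465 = -10385831.51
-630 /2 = -315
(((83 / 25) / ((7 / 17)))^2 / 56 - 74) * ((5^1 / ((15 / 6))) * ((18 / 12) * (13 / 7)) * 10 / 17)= -4871844081 / 20408500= -238.72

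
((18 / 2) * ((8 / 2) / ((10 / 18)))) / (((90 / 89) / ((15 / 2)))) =2403 / 5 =480.60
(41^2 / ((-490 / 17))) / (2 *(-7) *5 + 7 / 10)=28577 / 33957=0.84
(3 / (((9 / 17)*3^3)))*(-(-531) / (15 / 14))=14042 / 135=104.01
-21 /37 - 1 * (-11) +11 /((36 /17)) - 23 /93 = 635053 /41292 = 15.38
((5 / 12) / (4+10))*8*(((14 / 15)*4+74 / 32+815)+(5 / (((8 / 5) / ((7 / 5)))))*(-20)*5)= 92051 / 1008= 91.32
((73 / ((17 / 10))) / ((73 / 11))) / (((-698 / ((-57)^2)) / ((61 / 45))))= -242231 / 5933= -40.83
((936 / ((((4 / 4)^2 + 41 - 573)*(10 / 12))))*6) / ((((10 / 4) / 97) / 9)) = -6537024 / 1475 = -4431.88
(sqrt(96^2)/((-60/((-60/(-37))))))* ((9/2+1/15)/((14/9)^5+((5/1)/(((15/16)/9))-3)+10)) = -129435408/700321015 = -0.18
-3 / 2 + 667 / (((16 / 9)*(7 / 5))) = 29847 / 112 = 266.49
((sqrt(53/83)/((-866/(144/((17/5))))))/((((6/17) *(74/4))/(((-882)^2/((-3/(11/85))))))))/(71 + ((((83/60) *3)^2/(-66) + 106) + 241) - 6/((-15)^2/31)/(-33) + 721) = 5421819110400 *sqrt(4399)/2038804504748827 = 0.18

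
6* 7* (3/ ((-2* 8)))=-63/ 8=-7.88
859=859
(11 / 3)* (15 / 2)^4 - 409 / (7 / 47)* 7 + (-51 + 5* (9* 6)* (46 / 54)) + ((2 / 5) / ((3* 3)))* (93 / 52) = -23220157 / 3120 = -7442.36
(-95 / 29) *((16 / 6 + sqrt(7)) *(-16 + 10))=570 *sqrt(7) / 29 + 1520 / 29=104.42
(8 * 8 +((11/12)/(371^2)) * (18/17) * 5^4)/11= 299527441/51477734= 5.82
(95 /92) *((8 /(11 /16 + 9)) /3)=608 /2139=0.28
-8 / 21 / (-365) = 8 / 7665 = 0.00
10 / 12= 5 / 6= 0.83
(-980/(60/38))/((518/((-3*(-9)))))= -1197/37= -32.35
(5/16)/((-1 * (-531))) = 5/8496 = 0.00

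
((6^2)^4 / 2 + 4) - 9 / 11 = 9237923 / 11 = 839811.18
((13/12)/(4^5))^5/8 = 371293/2241279404955710521344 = 0.00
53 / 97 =0.55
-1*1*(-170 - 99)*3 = 807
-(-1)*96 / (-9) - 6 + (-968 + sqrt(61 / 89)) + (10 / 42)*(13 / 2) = -982.29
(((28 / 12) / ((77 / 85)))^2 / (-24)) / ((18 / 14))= -50575 / 235224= -0.22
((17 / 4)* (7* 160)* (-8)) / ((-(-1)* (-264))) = 4760 / 33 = 144.24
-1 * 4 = -4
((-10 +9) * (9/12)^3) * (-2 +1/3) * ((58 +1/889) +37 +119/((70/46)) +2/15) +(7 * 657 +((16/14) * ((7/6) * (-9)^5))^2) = 352683086873253/56896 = 6198732544.88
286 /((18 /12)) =190.67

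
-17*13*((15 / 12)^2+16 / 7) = -95251 / 112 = -850.46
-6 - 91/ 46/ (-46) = -12605/ 2116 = -5.96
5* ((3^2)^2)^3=2657205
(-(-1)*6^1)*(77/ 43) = 462/ 43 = 10.74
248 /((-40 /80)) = -496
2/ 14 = 1/ 7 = 0.14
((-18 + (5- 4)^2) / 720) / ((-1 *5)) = 17 / 3600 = 0.00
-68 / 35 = -1.94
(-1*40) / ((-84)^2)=-5 / 882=-0.01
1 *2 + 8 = 10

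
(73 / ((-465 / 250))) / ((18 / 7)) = -12775 / 837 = -15.26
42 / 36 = 7 / 6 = 1.17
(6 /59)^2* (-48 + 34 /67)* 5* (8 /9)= -509120 /233227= -2.18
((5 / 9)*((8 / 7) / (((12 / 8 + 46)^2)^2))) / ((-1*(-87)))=128 / 89286175125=0.00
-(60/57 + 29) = -571/19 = -30.05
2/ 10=1/ 5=0.20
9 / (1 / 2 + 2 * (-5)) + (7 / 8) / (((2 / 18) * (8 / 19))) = 21591 / 1216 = 17.76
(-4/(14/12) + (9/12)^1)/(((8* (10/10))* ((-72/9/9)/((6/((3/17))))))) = 11475/896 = 12.81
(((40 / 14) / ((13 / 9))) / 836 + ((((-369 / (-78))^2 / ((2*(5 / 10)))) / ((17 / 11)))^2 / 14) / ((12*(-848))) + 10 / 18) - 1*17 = -16.44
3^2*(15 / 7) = 135 / 7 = 19.29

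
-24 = -24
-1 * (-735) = 735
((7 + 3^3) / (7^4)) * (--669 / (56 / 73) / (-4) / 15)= -0.21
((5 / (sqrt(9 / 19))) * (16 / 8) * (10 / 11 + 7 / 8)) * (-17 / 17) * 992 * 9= -584040 * sqrt(19) / 11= -231433.76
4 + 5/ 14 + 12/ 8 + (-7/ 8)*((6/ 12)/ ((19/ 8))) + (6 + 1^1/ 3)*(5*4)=105607/ 798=132.34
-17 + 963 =946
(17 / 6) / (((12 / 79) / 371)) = 498253 / 72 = 6920.18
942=942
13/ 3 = 4.33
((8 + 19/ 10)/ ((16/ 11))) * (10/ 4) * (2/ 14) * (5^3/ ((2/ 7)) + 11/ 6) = 239217/ 224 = 1067.93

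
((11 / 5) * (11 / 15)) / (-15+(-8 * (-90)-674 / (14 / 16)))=-847 / 34275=-0.02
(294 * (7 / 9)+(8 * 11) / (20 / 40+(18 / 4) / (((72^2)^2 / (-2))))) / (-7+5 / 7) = -6343720607 / 98537406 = -64.38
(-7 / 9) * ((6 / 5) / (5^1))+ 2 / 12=-0.02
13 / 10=1.30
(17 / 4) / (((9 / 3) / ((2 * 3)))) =17 / 2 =8.50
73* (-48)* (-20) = 70080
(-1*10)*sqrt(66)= -10*sqrt(66)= -81.24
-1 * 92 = -92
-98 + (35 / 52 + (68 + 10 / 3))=-4055 / 156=-25.99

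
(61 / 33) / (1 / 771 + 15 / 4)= 62708 / 127259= 0.49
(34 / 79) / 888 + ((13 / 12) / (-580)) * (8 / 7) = -0.00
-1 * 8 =-8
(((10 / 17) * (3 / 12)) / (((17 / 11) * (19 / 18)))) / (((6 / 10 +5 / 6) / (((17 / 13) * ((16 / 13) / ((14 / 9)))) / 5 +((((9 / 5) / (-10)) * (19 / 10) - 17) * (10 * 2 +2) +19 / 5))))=-33160249881 / 1396608395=-23.74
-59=-59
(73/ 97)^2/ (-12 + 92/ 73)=-389017/ 7376656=-0.05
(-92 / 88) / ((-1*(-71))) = -23 / 1562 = -0.01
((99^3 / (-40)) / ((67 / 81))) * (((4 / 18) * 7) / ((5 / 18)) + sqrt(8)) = -550159533 / 3350-78594219 * sqrt(2) / 1340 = -247173.75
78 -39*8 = -234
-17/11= -1.55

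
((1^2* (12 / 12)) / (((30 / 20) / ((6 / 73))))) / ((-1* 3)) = -4 / 219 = -0.02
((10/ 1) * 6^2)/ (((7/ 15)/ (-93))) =-502200/ 7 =-71742.86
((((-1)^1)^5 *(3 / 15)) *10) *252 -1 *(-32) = -472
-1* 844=-844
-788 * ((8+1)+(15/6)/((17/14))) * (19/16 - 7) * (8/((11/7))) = 257865.63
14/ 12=7/ 6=1.17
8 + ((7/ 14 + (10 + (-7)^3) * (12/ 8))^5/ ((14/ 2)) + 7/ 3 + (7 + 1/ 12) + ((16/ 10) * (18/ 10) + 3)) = -9281624250700777/ 2100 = -4419821071762.27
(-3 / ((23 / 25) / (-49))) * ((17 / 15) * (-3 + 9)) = 24990 / 23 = 1086.52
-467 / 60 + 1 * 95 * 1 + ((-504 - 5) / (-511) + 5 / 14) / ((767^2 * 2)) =393280467238 / 4509235185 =87.22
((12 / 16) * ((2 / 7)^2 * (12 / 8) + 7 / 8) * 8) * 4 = 1173 / 49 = 23.94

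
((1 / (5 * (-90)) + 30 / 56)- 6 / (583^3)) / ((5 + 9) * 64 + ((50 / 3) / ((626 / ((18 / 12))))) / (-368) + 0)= 38356265193028744 / 64419348951640873575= 0.00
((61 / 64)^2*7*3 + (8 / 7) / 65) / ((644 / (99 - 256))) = -5587146911 / 1200209920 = -4.66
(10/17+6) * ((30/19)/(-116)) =-840/9367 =-0.09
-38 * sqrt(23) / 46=-3.96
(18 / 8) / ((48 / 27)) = 81 / 64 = 1.27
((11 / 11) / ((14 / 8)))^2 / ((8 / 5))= 10 / 49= 0.20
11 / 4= 2.75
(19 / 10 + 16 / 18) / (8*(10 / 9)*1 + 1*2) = 251 / 980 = 0.26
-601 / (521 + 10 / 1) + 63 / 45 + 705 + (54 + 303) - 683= 1006957 / 2655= 379.27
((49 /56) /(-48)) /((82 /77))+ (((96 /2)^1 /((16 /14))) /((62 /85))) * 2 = 112395451 /976128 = 115.14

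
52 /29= 1.79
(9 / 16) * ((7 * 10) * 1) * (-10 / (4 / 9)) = -14175 / 16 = -885.94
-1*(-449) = 449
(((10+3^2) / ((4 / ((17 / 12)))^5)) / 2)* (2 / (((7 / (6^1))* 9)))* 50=674432075 / 1337720832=0.50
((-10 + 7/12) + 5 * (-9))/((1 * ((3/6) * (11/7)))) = -4571/66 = -69.26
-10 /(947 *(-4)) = 5 /1894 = 0.00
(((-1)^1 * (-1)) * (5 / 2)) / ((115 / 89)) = 89 / 46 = 1.93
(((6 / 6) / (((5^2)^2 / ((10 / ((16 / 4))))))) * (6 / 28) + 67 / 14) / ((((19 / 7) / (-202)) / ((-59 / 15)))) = 1401.14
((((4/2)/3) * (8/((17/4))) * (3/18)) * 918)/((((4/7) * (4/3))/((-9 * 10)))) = -22680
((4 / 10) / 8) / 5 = 1 / 100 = 0.01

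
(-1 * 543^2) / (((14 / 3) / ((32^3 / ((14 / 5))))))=-36231045120 / 49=-739409084.08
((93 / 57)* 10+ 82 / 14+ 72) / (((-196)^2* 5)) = 2505 / 5109328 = 0.00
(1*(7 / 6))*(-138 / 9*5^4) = -100625 / 9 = -11180.56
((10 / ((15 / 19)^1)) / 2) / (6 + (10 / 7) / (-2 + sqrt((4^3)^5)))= 726313 / 688091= 1.06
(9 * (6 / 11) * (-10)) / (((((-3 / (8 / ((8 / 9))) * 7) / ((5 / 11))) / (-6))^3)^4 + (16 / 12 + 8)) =-152511949699740000000000000 / 29473937852457599420127131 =-5.17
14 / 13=1.08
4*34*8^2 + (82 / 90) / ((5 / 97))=1962377 / 225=8721.68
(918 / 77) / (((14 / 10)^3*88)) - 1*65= -75478085 / 1162084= -64.95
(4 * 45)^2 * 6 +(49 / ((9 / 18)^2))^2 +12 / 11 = 2560988 / 11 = 232817.09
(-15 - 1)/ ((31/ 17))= -272/ 31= -8.77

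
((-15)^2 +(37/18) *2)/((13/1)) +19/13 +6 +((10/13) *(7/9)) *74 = 2705/39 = 69.36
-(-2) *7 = 14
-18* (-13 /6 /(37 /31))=1209 /37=32.68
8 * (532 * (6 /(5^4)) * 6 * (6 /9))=102144 /625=163.43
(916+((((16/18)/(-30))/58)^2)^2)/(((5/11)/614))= 1453394778297663573064/1174619131003125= 1237332.80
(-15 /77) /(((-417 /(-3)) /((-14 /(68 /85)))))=75 /3058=0.02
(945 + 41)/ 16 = 493/ 8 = 61.62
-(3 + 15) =-18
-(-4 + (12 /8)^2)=7 /4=1.75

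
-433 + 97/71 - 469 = -63945/71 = -900.63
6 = 6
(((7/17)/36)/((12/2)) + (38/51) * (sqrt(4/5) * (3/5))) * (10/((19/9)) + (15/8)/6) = 10745/1116288 + 307 * sqrt(5)/340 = 2.03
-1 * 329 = -329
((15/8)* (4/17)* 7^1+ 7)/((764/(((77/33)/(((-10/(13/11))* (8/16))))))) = -31213/4286040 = -0.01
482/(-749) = -482/749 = -0.64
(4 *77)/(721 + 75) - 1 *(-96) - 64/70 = 664967/6965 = 95.47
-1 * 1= -1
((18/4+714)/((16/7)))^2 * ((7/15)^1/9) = 5123.58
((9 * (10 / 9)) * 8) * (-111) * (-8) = 71040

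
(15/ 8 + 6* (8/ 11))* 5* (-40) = -13725/ 11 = -1247.73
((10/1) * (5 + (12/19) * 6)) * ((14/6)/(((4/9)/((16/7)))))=20040/19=1054.74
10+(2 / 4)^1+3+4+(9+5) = 63 / 2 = 31.50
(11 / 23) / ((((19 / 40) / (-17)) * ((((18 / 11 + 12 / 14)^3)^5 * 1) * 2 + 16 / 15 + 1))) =-0.00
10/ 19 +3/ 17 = 227/ 323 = 0.70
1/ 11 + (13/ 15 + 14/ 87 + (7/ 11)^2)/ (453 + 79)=436837/ 4666970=0.09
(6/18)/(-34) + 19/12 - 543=-36817/68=-541.43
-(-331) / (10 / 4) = 662 / 5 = 132.40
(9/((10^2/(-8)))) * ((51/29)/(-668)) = 459/242150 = 0.00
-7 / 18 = -0.39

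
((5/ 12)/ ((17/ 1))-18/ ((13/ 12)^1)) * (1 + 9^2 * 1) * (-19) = 34275221/ 1326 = 25848.58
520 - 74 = 446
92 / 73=1.26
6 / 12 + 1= 3 / 2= 1.50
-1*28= -28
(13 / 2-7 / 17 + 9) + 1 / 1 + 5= 717 / 34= 21.09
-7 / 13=-0.54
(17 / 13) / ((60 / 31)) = 527 / 780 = 0.68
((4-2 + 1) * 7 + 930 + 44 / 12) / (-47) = -2864 / 141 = -20.31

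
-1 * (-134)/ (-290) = -67/ 145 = -0.46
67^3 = 300763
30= 30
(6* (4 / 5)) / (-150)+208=25996 / 125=207.97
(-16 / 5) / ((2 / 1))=-8 / 5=-1.60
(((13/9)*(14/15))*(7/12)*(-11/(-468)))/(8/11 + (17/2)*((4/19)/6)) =112651/6249960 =0.02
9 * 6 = 54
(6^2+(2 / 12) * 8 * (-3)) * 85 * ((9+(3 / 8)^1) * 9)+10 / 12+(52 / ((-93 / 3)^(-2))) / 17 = 23708917 / 102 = 232440.36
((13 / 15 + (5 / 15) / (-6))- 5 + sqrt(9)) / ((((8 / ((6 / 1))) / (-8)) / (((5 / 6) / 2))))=107 / 36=2.97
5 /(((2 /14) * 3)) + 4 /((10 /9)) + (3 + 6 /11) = 3104 /165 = 18.81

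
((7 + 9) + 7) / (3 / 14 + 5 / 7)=322 / 13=24.77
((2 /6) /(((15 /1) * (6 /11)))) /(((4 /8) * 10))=11 /1350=0.01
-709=-709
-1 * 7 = -7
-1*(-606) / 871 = 0.70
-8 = -8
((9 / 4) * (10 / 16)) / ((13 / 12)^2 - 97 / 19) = -7695 / 21514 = -0.36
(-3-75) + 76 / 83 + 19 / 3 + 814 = 743.25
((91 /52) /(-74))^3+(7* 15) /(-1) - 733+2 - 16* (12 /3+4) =-25000700247 /25934336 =-964.00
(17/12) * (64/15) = 272/45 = 6.04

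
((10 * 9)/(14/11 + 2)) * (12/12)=55/2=27.50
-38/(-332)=19/166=0.11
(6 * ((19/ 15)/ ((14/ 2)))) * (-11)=-418/ 35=-11.94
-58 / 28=-29 / 14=-2.07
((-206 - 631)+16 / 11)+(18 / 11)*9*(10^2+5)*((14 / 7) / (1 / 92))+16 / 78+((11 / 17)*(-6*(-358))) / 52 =2069186714 / 7293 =283722.30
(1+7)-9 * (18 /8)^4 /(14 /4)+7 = -50.90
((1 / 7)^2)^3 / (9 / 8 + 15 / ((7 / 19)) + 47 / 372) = 744 / 3673287499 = 0.00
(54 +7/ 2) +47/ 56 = 3267/ 56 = 58.34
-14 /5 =-2.80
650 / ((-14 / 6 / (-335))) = 653250 / 7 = 93321.43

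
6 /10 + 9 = 48 /5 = 9.60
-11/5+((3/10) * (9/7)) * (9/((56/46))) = 1277/1960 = 0.65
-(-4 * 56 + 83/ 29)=6413/ 29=221.14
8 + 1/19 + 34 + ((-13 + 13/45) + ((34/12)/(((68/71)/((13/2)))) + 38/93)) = 20771137/424080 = 48.98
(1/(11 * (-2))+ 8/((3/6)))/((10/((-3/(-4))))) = 1.20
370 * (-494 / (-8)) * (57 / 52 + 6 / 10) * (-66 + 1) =-20151495 / 8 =-2518936.88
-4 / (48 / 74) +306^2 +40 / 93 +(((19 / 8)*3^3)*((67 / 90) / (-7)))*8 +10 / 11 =3350510714 / 35805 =93576.62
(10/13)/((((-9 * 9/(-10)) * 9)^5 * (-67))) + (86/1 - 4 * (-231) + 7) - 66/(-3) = 186325091920561410881/179331176054439279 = 1039.00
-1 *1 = -1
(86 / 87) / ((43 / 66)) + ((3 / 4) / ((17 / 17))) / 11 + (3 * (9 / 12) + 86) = 57315 / 638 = 89.84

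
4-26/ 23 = 66/ 23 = 2.87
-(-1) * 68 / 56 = 17 / 14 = 1.21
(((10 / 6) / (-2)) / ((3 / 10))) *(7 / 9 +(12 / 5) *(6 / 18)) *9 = -355 / 9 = -39.44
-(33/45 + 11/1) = -176/15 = -11.73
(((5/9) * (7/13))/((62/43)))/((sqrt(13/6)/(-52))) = -3010 * sqrt(78)/3627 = -7.33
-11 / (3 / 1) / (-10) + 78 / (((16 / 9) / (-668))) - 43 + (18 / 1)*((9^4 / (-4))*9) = -8852149 / 30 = -295071.63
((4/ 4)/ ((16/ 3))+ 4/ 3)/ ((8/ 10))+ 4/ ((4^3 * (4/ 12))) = 401/ 192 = 2.09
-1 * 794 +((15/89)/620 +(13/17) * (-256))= -989.76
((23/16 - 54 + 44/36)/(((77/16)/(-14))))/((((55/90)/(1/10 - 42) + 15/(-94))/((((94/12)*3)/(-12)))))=6842746403/4074510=1679.40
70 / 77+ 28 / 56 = 31 / 22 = 1.41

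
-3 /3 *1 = -1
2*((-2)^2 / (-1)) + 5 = -3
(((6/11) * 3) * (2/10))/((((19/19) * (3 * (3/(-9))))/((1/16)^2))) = -9/7040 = -0.00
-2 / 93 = -0.02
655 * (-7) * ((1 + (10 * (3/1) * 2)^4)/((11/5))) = -297108022925/11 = -27009820265.91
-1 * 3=-3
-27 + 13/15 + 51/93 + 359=333.42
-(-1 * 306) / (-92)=-153 / 46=-3.33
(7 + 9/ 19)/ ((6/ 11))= 13.70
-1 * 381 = -381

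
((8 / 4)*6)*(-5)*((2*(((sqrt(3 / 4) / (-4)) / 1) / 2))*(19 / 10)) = 57*sqrt(3) / 4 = 24.68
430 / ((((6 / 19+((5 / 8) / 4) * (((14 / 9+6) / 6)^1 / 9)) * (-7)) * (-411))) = 10588320 / 23920337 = 0.44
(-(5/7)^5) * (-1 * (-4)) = -12500/16807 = -0.74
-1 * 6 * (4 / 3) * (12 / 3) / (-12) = 8 / 3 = 2.67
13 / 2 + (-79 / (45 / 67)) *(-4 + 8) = -41759 / 90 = -463.99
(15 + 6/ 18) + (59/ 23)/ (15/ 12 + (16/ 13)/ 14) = 579674/ 33603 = 17.25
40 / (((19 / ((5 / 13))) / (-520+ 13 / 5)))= -7960 / 19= -418.95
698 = 698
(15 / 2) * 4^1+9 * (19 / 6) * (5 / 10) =177 / 4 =44.25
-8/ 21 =-0.38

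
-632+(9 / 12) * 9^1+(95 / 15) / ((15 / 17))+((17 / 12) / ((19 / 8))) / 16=-4227359 / 6840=-618.03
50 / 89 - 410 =-36440 / 89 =-409.44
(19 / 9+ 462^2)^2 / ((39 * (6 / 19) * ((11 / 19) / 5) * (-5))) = -1332197805511225 / 208494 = -6389621790.13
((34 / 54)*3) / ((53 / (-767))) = -13039 / 477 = -27.34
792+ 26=818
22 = 22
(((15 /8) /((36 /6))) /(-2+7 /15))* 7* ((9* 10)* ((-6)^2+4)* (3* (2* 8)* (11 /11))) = -246521.74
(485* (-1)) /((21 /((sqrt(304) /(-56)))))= 7.19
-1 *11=-11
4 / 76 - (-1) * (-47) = -892 / 19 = -46.95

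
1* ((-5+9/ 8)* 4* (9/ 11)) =-279/ 22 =-12.68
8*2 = 16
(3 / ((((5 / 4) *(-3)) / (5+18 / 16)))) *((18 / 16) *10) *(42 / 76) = -30.46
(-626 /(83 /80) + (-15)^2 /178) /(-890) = 1779113 /2629772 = 0.68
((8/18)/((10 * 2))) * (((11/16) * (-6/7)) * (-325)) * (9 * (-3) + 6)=-715/8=-89.38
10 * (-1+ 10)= 90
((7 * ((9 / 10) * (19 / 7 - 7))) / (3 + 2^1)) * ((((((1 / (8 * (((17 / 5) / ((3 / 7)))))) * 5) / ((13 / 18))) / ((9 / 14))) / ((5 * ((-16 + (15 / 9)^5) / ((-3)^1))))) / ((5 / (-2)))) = 59049 / 843115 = 0.07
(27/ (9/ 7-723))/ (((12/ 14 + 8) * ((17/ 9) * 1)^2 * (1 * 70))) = -5103/ 301739120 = -0.00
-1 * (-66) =66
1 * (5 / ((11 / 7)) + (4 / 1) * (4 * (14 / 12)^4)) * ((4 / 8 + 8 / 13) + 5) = 775019 / 3861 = 200.73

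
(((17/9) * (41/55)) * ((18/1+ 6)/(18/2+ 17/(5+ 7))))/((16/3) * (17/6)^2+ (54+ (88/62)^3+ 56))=8970189264/430435616875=0.02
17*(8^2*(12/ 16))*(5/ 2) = 2040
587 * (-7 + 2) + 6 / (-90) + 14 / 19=-836284 / 285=-2934.33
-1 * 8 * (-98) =784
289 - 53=236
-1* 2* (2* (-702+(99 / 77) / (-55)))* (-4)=-4324464 / 385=-11232.37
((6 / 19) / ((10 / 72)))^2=46656 / 9025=5.17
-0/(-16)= 0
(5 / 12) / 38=5 / 456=0.01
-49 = -49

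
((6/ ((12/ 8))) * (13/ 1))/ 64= 13/ 16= 0.81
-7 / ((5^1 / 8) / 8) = -448 / 5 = -89.60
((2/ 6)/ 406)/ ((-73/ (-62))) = 31/ 44457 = 0.00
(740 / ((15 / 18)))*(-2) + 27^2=-1047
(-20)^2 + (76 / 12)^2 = 3961 / 9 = 440.11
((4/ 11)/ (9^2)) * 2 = 0.01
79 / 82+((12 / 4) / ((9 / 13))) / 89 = 22159 / 21894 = 1.01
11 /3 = 3.67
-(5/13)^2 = -25/169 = -0.15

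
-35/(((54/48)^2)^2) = -143360/6561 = -21.85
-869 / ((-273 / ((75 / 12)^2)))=543125 / 4368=124.34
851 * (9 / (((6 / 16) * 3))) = 6808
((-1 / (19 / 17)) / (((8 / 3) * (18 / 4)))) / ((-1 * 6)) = 17 / 1368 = 0.01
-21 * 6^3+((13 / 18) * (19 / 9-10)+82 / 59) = -43396261 / 9558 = -4540.31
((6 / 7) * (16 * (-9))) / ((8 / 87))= -9396 / 7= -1342.29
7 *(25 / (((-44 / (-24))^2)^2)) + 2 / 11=229462 / 14641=15.67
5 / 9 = 0.56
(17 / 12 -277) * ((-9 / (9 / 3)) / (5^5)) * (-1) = -3307 / 12500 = -0.26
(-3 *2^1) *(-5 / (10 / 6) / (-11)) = -18 / 11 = -1.64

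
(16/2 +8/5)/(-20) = -12/25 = -0.48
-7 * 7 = -49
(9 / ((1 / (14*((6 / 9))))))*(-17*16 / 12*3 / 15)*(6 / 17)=-672 / 5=-134.40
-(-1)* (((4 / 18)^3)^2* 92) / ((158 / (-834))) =-818432 / 13994613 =-0.06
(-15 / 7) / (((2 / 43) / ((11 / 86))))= -165 / 28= -5.89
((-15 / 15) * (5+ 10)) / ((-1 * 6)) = 5 / 2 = 2.50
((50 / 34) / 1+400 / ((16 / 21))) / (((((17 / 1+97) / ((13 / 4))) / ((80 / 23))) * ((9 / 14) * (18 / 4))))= 32578000 / 1805247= 18.05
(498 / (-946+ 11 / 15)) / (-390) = 249 / 184327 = 0.00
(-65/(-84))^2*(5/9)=0.33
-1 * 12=-12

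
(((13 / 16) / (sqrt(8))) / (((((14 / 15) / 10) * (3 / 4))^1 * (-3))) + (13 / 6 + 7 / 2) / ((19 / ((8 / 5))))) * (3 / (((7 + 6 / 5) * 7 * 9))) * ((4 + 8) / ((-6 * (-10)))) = 136 / 245385 - 325 * sqrt(2) / 289296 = -0.00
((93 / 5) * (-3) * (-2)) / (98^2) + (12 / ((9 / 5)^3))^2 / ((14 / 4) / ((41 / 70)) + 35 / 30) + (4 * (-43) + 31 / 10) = -1996319021933 / 11861979633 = -168.30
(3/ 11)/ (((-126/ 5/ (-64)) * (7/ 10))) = 0.99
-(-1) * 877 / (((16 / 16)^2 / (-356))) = -312212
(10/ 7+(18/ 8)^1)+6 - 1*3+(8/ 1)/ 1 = 14.68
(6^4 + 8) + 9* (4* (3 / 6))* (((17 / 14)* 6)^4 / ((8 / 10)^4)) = 125126.94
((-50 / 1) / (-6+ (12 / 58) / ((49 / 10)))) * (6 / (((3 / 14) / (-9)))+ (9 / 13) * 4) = -38367000 / 18343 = -2091.64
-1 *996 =-996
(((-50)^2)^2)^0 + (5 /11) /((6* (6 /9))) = 49 /44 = 1.11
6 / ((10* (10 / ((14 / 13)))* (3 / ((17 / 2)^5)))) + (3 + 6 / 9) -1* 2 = 29868997 / 31200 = 957.34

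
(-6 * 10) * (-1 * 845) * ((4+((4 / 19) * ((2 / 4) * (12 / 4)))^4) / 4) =6623701500 / 130321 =50826.05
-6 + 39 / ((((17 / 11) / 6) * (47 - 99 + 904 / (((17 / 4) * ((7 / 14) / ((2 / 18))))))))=-13755 / 362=-38.00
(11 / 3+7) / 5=32 / 15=2.13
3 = 3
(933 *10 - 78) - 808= 8444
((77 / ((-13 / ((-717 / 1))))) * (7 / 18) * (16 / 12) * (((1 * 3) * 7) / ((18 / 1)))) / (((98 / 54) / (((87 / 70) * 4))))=7037.63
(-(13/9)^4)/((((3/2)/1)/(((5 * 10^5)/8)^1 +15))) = -3570981830/19683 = -181424.67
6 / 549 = 2 / 183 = 0.01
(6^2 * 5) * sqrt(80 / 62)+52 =52+360 * sqrt(310) / 31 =256.47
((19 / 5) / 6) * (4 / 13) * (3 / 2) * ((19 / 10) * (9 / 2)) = 3249 / 1300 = 2.50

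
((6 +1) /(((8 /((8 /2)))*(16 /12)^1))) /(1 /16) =42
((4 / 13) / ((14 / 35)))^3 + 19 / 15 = 56743 / 32955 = 1.72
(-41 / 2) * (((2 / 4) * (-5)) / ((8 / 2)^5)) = 205 / 4096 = 0.05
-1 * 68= -68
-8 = -8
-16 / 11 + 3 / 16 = -223 / 176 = -1.27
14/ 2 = 7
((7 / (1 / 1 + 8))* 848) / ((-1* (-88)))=742 / 99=7.49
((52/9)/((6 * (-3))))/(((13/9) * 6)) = -1/27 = -0.04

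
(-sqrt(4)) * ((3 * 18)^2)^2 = -17006112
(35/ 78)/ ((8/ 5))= 175/ 624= 0.28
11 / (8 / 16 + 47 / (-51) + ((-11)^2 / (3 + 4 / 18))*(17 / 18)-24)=16269 / 16334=1.00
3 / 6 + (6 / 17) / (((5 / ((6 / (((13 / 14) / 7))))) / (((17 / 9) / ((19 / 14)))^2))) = 2823473 / 422370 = 6.68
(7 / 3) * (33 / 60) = 77 / 60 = 1.28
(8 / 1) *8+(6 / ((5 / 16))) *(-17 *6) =-1894.40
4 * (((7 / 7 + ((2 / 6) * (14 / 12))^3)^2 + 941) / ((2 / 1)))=1884.24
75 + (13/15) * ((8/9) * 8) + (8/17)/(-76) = 3538841/43605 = 81.16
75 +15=90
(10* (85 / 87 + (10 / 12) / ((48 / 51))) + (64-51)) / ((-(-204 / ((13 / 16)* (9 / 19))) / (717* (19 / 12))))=136773247 / 2019328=67.73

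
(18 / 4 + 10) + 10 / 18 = 271 / 18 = 15.06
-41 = -41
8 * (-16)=-128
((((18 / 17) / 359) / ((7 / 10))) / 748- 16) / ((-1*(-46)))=-127821187 / 367486042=-0.35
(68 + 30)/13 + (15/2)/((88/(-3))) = 16663/2288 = 7.28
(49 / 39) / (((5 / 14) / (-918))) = -209916 / 65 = -3229.48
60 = 60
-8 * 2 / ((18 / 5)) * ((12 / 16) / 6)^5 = -5 / 36864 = -0.00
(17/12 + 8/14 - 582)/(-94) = 48721/7896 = 6.17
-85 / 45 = -1.89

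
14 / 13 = 1.08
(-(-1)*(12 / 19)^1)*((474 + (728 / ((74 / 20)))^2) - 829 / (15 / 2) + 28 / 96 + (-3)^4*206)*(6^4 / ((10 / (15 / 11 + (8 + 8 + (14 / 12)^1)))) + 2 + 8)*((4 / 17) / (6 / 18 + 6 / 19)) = 428832668500788 / 13929575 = 30785768.30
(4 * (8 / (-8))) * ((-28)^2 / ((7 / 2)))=-896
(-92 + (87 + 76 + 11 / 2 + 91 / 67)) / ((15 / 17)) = 177361 / 2010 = 88.24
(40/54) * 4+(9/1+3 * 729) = 59372/27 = 2198.96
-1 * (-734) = 734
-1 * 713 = -713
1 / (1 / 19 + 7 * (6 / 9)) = 57 / 269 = 0.21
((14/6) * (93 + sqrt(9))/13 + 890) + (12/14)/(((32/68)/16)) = 85210/91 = 936.37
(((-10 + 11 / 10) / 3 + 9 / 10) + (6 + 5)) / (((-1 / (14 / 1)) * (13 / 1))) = -1876 / 195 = -9.62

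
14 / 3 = 4.67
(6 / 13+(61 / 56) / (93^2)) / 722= 0.00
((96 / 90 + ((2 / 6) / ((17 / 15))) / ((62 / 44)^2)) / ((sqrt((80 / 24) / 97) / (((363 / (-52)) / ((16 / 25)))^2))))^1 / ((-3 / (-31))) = 27240678575* sqrt(2910) / 182401024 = 8056.33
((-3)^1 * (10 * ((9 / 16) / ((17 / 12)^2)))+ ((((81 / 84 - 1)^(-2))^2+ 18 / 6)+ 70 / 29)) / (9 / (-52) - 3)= -89291051876 / 460955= -193708.83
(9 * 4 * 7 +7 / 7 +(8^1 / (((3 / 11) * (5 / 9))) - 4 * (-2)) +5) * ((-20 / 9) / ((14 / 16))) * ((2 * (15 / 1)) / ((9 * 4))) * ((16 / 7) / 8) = -255040 / 1323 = -192.77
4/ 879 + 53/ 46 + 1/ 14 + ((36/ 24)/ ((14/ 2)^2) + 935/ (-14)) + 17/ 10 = -632290819/ 9906330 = -63.83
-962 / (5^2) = -962 / 25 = -38.48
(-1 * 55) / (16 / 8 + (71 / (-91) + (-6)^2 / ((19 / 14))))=-95095 / 47973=-1.98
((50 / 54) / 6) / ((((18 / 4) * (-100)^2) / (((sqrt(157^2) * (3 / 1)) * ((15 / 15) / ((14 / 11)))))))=1727 / 1360800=0.00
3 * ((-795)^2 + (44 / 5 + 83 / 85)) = 161168868 / 85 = 1896104.33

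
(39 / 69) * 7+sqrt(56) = 91 / 23+2 * sqrt(14) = 11.44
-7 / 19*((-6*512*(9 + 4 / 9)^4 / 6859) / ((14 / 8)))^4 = -6333686143132.46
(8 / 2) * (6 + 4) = 40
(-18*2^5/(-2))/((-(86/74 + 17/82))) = -210.30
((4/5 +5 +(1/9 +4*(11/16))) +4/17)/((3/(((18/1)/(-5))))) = -27223/2550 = -10.68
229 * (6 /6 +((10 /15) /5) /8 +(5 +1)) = 96409 /60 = 1606.82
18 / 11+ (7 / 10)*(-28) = -988 / 55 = -17.96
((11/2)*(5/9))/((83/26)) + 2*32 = 48523/747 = 64.96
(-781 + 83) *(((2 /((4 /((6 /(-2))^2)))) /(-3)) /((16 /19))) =19893 /16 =1243.31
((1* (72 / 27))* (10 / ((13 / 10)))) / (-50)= -16 / 39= -0.41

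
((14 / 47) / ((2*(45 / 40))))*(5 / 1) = 280 / 423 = 0.66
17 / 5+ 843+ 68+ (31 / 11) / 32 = 1609499 / 1760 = 914.49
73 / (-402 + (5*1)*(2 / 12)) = -438 / 2407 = -0.18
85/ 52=1.63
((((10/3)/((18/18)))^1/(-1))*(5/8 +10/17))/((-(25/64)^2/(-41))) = -461824/425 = -1086.64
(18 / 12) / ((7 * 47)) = 0.00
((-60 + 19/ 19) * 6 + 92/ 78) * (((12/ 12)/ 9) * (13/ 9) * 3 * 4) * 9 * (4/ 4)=-55040/ 9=-6115.56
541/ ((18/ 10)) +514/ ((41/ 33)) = 263563/ 369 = 714.26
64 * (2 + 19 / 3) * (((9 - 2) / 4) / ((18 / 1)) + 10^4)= 144001400 / 27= 5333385.19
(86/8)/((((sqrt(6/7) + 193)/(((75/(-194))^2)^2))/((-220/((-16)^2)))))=-101095435546875/94547391037837312 + 74830078125 * sqrt(42)/94547391037837312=-0.00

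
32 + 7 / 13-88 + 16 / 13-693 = -9714 / 13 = -747.23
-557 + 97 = -460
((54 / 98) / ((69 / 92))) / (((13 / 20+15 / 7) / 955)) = 687600 / 2737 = 251.22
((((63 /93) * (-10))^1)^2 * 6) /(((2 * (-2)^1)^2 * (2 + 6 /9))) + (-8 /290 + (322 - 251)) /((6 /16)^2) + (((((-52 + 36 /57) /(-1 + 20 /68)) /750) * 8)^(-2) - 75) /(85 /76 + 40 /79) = 78473066242484975149 /168394791881119680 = 466.01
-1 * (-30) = 30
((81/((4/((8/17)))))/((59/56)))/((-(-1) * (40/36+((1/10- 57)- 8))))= -816480/5758223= -0.14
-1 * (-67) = 67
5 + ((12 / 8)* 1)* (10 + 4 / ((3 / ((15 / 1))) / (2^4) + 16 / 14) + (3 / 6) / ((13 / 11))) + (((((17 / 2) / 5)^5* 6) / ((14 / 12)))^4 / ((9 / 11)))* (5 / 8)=274123829639765395554591405542209 / 12621756875000000000000000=21718357.62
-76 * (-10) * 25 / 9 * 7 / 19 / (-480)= -175 / 108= -1.62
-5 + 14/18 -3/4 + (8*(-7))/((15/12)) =-8959/180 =-49.77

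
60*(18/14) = 540/7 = 77.14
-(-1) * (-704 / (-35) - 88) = -2376 / 35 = -67.89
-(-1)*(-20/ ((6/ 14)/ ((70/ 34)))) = -4900/ 51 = -96.08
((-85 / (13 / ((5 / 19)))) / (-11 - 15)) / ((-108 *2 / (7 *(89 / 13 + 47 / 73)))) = -5286575 / 329101812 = -0.02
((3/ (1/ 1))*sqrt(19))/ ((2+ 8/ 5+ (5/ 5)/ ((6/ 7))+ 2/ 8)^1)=180*sqrt(19)/ 301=2.61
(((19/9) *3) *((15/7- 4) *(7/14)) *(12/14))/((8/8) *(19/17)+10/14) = -4199/1526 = -2.75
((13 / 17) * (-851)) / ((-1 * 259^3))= 299 / 7982639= 0.00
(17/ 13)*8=136/ 13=10.46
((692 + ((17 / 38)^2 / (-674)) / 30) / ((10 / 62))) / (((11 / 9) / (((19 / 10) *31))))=206758.27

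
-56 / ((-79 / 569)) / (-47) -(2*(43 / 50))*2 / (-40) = -15772341 / 1856500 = -8.50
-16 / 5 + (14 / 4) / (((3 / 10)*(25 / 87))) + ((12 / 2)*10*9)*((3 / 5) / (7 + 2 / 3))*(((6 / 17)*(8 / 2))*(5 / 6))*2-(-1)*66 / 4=599549 / 3910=153.34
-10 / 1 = -10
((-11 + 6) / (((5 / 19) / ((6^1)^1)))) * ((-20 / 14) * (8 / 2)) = 4560 / 7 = 651.43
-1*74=-74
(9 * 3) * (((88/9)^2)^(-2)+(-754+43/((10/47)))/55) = -406188319869/1499238400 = -270.93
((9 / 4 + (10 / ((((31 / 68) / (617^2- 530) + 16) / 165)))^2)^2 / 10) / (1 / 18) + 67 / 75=7152700411873799979761092206177941065227638887 / 35120287621696998600404587828516609200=203662922.38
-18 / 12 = -3 / 2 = -1.50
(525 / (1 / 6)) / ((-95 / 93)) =-58590 / 19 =-3083.68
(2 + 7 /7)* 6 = 18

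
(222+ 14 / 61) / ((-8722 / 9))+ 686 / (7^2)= 3663292 / 266021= 13.77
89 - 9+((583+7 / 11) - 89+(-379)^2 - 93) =1585349 / 11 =144122.64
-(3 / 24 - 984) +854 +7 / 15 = 1838.34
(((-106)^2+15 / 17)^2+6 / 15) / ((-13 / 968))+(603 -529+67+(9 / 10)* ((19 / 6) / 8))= -5651774758159579 / 601120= -9402074058.69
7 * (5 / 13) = 35 / 13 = 2.69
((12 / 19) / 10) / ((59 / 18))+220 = 1233208 / 5605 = 220.02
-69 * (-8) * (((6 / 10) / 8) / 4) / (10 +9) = 207 / 380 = 0.54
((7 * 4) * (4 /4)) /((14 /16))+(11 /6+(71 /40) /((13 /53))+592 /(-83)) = 4394207 /129480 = 33.94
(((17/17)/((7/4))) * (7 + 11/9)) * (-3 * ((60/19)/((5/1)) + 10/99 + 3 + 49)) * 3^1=-4194320/1881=-2229.84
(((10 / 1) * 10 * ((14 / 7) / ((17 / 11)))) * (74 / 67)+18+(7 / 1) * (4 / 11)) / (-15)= -682738 / 62645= -10.90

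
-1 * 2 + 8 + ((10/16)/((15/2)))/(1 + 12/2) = 505/84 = 6.01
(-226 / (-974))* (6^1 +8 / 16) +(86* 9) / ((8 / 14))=660376 / 487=1356.01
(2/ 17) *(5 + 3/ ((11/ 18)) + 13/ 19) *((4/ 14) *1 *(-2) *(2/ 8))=-4428/ 24871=-0.18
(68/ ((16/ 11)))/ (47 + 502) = 187/ 2196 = 0.09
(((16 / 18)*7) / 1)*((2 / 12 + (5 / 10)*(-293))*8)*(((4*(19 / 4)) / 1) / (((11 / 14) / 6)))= -104629504 / 99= -1056863.68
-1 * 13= -13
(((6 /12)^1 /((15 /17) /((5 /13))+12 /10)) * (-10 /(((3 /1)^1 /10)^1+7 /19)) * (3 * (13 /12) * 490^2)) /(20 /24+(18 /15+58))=-630112437500 /22643973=-27826.94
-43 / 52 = -0.83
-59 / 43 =-1.37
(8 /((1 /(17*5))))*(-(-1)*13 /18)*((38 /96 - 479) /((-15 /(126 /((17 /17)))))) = 35539231 /18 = 1974401.72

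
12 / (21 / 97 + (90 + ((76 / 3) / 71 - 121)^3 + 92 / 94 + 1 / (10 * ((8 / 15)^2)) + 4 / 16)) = -67670536278528 / 9901571565454159481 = -0.00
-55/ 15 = -3.67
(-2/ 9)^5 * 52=-0.03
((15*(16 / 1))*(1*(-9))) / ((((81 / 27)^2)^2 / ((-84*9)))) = 20160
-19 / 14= -1.36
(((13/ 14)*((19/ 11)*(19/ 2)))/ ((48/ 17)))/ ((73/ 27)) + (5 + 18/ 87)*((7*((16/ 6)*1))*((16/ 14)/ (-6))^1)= -1550877439/ 93893184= -16.52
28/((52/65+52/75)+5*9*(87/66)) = 46200/100339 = 0.46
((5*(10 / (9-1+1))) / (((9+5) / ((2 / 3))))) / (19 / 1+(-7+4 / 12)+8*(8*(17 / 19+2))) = 950 / 709569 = 0.00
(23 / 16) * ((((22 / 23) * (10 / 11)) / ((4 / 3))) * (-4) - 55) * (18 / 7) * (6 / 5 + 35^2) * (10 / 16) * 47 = -3436272225 / 448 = -7670250.50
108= 108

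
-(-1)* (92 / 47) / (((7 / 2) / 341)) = 62744 / 329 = 190.71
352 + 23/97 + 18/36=68431/194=352.74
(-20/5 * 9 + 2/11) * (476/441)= -26792/693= -38.66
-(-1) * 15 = 15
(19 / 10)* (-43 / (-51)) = 817 / 510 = 1.60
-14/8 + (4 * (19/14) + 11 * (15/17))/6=1103/1428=0.77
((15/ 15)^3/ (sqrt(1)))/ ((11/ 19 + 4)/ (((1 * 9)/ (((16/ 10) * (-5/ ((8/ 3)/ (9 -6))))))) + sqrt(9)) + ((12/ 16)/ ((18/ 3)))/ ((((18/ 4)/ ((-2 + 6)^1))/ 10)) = 43/ 90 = 0.48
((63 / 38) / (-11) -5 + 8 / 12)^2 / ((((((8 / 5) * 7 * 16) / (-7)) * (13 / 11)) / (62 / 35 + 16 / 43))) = -51000042077 / 35800756992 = -1.42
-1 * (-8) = 8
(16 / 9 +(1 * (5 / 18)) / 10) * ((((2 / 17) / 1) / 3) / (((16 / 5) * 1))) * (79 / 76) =0.02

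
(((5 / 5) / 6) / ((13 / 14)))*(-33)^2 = 2541 / 13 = 195.46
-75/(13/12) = -900/13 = -69.23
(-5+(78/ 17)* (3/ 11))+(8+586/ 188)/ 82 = -5207893/ 1441396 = -3.61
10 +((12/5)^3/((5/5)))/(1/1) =2978/125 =23.82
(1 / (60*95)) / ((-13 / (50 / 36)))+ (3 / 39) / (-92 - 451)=-1549 / 9656712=-0.00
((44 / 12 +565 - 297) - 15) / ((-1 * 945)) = -22 / 81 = -0.27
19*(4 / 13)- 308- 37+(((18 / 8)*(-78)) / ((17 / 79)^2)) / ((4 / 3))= -95626657 / 30056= -3181.62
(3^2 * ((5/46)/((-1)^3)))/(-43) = 45/1978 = 0.02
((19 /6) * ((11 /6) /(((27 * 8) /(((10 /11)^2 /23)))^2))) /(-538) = -11875 /39765461183712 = -0.00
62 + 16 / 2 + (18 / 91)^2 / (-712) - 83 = -19162315 / 1474018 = -13.00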